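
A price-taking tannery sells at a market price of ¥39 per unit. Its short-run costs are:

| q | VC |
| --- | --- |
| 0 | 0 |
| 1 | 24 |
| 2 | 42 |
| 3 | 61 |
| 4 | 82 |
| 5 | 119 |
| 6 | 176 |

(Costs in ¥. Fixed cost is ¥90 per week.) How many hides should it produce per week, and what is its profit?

q = 5; profit = -¥14

Compute π = P·q − TC at each output: q=0: -90; q=1: -75; q=2: -54; q=3: -34; q=4: -16; q=5: -14; q=6: -32.
Profit is maximized at q = 5. AVC there is 119/5 = ¥23.80 ≤ P, so producing beats shutting down (which would give -¥90).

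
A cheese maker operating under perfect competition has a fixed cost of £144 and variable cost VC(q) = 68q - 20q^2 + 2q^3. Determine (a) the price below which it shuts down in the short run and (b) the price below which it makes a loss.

Shutdown price = min AVC. AVC = 68 - 20q + 2q^2, with vertex at q = 5 and minimum £18.
ATC = 144/q + 68 - 20q + 2q^2. Setting dATC/dq = −144/q^2 − 20 + 4q = 0 gives q = 6 (since 4·6^3 − 20·6^2 = 144).
min ATC = 144/6 + 68 − 20·6 + 2·6^2 = £44. That is the break-even price.
Between these two prices the firm operates at a loss; above £44 it earns a profit.

Shutdown price = £18; break-even price = £44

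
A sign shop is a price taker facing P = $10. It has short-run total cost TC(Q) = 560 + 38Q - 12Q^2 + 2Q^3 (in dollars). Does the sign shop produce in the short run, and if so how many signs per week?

From TC, MC = TC'(Q) = 38 - 24Q + 6Q^2 and AVC = VC/Q = 38 - 12Q + 2Q^2.
The AVC parabola has its vertex at Q = 12/4 = 3, where AVC = 38 - 12·3 + 2·3^2 = $20.
P = $10 lies below min AVC = $20; no output level covers variable cost.
Best response: produce nothing and absorb the $560 fixed cost.

Shut down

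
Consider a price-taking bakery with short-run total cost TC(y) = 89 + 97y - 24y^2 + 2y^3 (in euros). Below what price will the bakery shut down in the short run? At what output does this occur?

€25 per unit, at y = 6

The firm shuts down when price falls below the minimum of average variable cost. AVC = VC/y = 97 - 24y + 2y^2.
At the minimum of AVC, MC = AVC. MC = 97 - 48y + 6y^2; setting MC = AVC gives 4y^2 - 24y = 0, so y = 6. min AVC = 25.
The firm shuts down for any P below €25.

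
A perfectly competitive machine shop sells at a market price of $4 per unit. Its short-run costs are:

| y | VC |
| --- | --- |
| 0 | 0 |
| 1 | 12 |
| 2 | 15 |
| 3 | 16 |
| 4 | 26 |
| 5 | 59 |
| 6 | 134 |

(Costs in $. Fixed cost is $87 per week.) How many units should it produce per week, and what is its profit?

Tabulate TR − TC: y=0: -87; y=1: -95; y=2: -94; y=3: -91; y=4: -97; y=5: -126; y=6: -197.
Profit is highest at y = 0. Equivalently, the lowest AVC in the table is 16/3 ≈ $5.33 at y = 3, and P = $4 falls below it — price never covers variable cost, so the firm shuts down and loses only its fixed cost.

y = 0 (shut down); profit = -$87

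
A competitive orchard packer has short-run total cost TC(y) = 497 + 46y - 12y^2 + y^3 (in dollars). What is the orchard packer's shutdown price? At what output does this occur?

$10 per unit, at y = 6

Short-run supply begins at min AVC. From VC = 46y - 12y^2 + y^3, AVC = 46 - 12y + y^2.
At the minimum of AVC, MC = AVC. MC = 46 - 24y + 3y^2; setting MC = AVC gives 2y^2 - 12y = 0, so y = 6. min AVC = 10.
So the shutdown price is $10.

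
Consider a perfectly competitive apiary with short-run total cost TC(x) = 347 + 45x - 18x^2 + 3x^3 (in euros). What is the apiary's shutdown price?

The firm shuts down when price falls below the minimum of average variable cost. AVC = VC/x = 45 - 18x + 3x^2.
dAVC/dx = -18 + 6x = 0 gives x = 3. min AVC = 45 - 18·3 + 3·3^2 = 18.
For P < €18 the firm produces nothing.

€18 per unit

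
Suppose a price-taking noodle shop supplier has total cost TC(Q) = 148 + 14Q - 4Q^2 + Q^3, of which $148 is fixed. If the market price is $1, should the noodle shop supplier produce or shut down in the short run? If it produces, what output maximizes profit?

Shut down

Variable cost is VC = 14Q - 4Q^2 + Q^3, so AVC = VC/Q = 14 - 4Q + Q^2 and MC = dTC/dQ = 14 - 8Q + 3Q^2.
The AVC parabola has its vertex at Q = 4/2 = 2, where AVC = 14 - 4·2 + 2^2 = $10.
With P < min AVC ($1 < $10), every unit sold adds to the loss.
Shutting down limits the loss to fixed cost, $148.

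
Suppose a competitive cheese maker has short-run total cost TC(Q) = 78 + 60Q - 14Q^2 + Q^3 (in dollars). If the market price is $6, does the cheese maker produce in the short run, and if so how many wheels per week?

Shut down

Strip out fixed cost: VC = 60Q - 14Q^2 + Q^3. Then AVC = 60 - 14Q + Q^2 and MC = 60 - 28Q + 3Q^2.
The AVC parabola has its vertex at Q = 14/2 = 7, where AVC = 60 - 14·7 + 7^2 = $11.
P = $6 lies below min AVC = $11; no output level covers variable cost.
Best response: produce nothing and absorb the $78 fixed cost.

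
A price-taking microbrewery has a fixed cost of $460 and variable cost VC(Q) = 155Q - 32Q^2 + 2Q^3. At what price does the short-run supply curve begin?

The firm shuts down when price falls below the minimum of average variable cost. AVC = VC/Q = 155 - 32Q + 2Q^2.
dAVC/dQ = -32 + 4Q = 0 gives Q = 8. min AVC = 155 - 32·8 + 2·8^2 = 27.
The firm shuts down for any P below $27.

$27 per unit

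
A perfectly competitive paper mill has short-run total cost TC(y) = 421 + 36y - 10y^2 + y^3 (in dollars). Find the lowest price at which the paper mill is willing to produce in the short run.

$11 per unit

The firm shuts down when price falls below the minimum of average variable cost. AVC = VC/y = 36 - 10y + y^2.
dAVC/dy = -10 + 2y = 0 gives y = 5. min AVC = 36 - 10·5 + 5^2 = 11.
The firm shuts down for any P below $11.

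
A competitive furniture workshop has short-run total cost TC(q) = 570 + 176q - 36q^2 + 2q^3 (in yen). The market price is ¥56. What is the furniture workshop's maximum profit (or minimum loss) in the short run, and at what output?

Profit = -¥170 at q = 10

AVC = 176 - 36q + 2q^2 has its minimum ¥14 at q = 9; price ¥56 clears that bar, so the firm operates.
MC = 176 - 72q + 6q^2. Setting P = MC and taking the root on the rising branch gives q* = 10.
TR = 56·10 = 560. TC = 570 + 160 = 730. Profit = 560 − 730 = -¥170.
Shutting down would mean losing the fixed cost of ¥570, so operating at a loss of ¥170 is better by ¥400.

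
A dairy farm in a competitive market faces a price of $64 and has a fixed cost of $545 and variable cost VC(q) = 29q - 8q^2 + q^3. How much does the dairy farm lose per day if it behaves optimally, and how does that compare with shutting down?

Profit = -$251 at q = 7

AVC = 29 - 8q + q^2 has its minimum $13 at q = 4; price $64 clears that bar, so the firm operates.
MC = 29 - 16q + 3q^2. Setting P = MC and taking the root on the rising branch gives q* = 7.
TR = 64·7 = 448. TC = 545 + 154 = 699. Profit = 448 − 699 = -$251.
That loss of $251 beats the $545 the firm would lose by shutting down; producing recovers $294 of fixed cost.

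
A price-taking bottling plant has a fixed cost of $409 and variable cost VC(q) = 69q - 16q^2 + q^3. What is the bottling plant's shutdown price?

The firm shuts down when price falls below the minimum of average variable cost. AVC = VC/q = 69 - 16q + q^2.
dAVC/dq = -16 + 2q = 0 gives q = 8. min AVC = 69 - 16·8 + 8^2 = 5.
So the shutdown price is $5.

$5 per unit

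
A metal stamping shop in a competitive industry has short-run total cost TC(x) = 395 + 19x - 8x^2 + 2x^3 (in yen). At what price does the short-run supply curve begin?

Short-run supply begins at min AVC. From VC = 19x - 8x^2 + 2x^3, AVC = 19 - 8x + 2x^2.
dAVC/dx = -8 + 4x = 0 gives x = 2. min AVC = 19 - 8·2 + 2·2^2 = 11.
The firm shuts down for any P below ¥11.

¥11 per unit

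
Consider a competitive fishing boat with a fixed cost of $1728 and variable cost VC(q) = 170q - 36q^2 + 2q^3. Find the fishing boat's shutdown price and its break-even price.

Shutdown price = $8; break-even price = $170

Shutdown price = min AVC. AVC = 170 - 36q + 2q^2, with vertex at q = 9 and minimum $8.
ATC = 1728/q + 170 - 36q + 2q^2. Setting dATC/dq = −1728/q^2 − 36 + 4q = 0 gives q = 12 (since 4·12^3 − 36·12^2 = 1728).
min ATC = 1728/12 + 170 − 36·12 + 2·12^2 = $170. That is the break-even price.
Between these two prices the firm operates at a loss; above $170 it earns a profit.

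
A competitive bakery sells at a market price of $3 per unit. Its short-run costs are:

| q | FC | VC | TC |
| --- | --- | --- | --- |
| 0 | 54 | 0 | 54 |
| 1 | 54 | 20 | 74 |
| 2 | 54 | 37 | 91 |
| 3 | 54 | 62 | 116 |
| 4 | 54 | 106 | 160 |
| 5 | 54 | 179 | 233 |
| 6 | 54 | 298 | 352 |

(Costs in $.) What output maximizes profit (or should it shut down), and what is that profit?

Compute π = P·q − TC at each output: q=0: -54; q=1: -71; q=2: -85; q=3: -107; q=4: -148; q=5: -218; q=6: -334.
Profit is highest at q = 0. Equivalently, the lowest AVC in the table is 37/2 ≈ $18.50 at q = 2, and P = $3 falls below it — price never covers variable cost, so the firm shuts down and loses only its fixed cost.

q = 0 (shut down); profit = -$54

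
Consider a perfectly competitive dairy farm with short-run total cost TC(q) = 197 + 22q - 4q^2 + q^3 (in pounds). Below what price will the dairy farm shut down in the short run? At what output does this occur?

£18 per unit, at q = 2

The shutdown price is the minimum of AVC. VC = 22q - 4q^2 + q^3, so AVC = 22 - 4q + q^2.
dAVC/dq = -4 + 2q = 0 gives q = 2. min AVC = 22 - 4·2 + 2^2 = 18.
The firm shuts down for any P below £18.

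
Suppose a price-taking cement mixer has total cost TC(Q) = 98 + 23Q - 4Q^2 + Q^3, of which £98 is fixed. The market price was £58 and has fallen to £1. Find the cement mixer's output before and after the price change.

MC = 23 - 8Q + 3Q^2; the shutdown threshold is min AVC = £19 (at Q = 2).
At P = £58 ≥ min AVC, set P = MC on the rising branch: Q = 5.
At P = £1 < min AVC = £19, price no longer covers variable cost at any output, so the firm shuts down: Q = 0.

Output falls from 5 to 0 (the firm shuts down)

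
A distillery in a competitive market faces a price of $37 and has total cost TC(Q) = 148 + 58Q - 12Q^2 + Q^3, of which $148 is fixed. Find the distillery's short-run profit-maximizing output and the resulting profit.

Profit = -$50 at Q = 7

AVC = 58 - 12Q + Q^2; min AVC = $22 at Q = 6. Since P = $37 ≥ min AVC, the firm produces.
MC = 58 - 24Q + 3Q^2. Setting P = MC and taking the root on the rising branch gives Q* = 7.
TR = 37·7 = 259. TC = 148 + 161 = 309. Profit = 259 − 309 = -$50.
By producing, the firm covers all variable cost plus $98 of fixed cost; shutting down would lose the full $148.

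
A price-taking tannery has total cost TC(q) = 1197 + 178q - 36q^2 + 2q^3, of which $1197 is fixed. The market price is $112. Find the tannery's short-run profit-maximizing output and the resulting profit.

AVC = 178 - 36q + 2q^2 has its minimum $16 at q = 9; price $112 clears that bar, so the firm operates.
MC = 178 - 72q + 6q^2. Setting P = MC and taking the root on the rising branch gives q* = 11.
TR = 112·11 = 1232. TC = 1197 + 264 = 1461. Profit = 1232 − 1461 = -$229.
By producing, the firm covers all variable cost plus $968 of fixed cost; shutting down would lose the full $1197.

Profit = -$229 at q = 11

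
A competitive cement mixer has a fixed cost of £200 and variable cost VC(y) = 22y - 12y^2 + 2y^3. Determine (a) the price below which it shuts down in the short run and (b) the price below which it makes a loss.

Shutdown price = min AVC. AVC = 22 - 12y + 2y^2, with vertex at y = 3 and minimum £4.
ATC = 200/y + 22 - 12y + 2y^2. Setting dATC/dy = −200/y^2 − 12 + 4y = 0 gives y = 5 (since 4·5^3 − 12·5^2 = 200).
min ATC = 200/5 + 22 − 12·5 + 2·5^2 = £52. That is the break-even price.
Between these two prices the firm operates at a loss; above £52 it earns a profit.

Shutdown price = £4; break-even price = £52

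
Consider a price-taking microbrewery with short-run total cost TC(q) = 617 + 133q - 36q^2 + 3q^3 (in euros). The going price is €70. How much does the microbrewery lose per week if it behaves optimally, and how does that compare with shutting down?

AVC = 133 - 36q + 3q^2; min AVC = €25 at q = 6. Since P = €70 ≥ min AVC, the firm produces.
With MC = 133 - 72q + 9q^2, P = MC on the upward-sloping part at q* = 7.
TR = 70·7 = 490. TC = 617 + 196 = 813. Profit = 490 − 813 = -€323.
Shutting down would mean losing the fixed cost of €617, so operating at a loss of €323 is better by €294.

Profit = -€323 at q = 7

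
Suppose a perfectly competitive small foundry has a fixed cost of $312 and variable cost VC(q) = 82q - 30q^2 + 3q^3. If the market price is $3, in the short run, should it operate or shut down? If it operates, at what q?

Shut down

Variable cost is VC = 82q - 30q^2 + 3q^3, so AVC = VC/q = 82 - 30q + 3q^2 and MC = dTC/dq = 82 - 60q + 9q^2.
AVC hits its minimum where MC = AVC, at q = 5, giving min AVC = 82 - 30·5 + 3·5^2 = $7.
Since P = $3 < min AVC = $7, price fails to cover variable cost at any output.
Shutting down limits the loss to fixed cost, $312.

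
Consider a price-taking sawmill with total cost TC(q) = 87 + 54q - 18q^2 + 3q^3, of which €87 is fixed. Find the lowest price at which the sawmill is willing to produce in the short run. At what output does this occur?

€27 per unit, at q = 3

The shutdown price is the minimum of AVC. VC = 54q - 18q^2 + 3q^3, so AVC = 54 - 18q + 3q^2.
dAVC/dq = -18 + 6q = 0 gives q = 3. min AVC = 54 - 18·3 + 3·3^2 = 27.
So the shutdown price is €27.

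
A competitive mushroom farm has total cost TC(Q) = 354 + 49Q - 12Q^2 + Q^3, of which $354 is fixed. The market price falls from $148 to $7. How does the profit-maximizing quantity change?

MC = 49 - 24Q + 3Q^2; the shutdown threshold is min AVC = $13 (at Q = 6).
At P = $148 ≥ min AVC, set P = MC on the rising branch: Q = 11.
At P = $7 < min AVC = $13, price no longer covers variable cost at any output, so the firm shuts down: Q = 0.

Output falls from 11 to 0 (the firm shuts down)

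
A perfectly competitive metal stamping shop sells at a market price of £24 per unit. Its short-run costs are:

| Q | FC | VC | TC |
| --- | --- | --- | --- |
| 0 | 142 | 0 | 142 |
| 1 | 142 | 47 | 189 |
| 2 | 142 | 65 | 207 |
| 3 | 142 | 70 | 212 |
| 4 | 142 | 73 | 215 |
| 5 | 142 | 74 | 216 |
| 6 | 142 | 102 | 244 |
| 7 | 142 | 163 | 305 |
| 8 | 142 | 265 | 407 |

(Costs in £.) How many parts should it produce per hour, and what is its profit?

Compute π = P·Q − TC at each output: Q=0: -142; Q=1: -165; Q=2: -159; Q=3: -140; Q=4: -119; Q=5: -96; Q=6: -100; Q=7: -137; Q=8: -215.
Profit is maximized at Q = 5. AVC there is 74/5 = £14.80 ≤ P, so producing beats shutting down (which would give -£142).

Q = 5; profit = -£96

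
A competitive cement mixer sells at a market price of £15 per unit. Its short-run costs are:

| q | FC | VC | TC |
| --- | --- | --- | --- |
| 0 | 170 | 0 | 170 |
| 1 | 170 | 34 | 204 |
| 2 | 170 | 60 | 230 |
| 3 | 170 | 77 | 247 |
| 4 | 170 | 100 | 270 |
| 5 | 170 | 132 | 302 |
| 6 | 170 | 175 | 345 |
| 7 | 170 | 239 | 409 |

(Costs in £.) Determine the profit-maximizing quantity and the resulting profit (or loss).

Tabulate TR − TC: q=0: -170; q=1: -189; q=2: -200; q=3: -202; q=4: -210; q=5: -227; q=6: -255; q=7: -304.
Profit is highest at q = 0. Equivalently, the lowest AVC in the table is 100/4 ≈ £25 at q = 4, and P = £15 falls below it — price never covers variable cost, so the firm shuts down and loses only its fixed cost.

q = 0 (shut down); profit = -£170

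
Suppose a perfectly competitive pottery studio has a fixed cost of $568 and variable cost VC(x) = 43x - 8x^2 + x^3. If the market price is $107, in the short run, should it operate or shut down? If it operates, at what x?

Produce at x = 8

Strip out fixed cost: VC = 43x - 8x^2 + x^3. Then AVC = 43 - 8x + x^2 and MC = 43 - 16x + 3x^2.
The AVC parabola has its vertex at x = 8/2 = 4, where AVC = 43 - 8·4 + 4^2 = $27.
Since P = $107 ≥ min AVC = $27, price covers variable cost and the firm should produce.
P = MC gives -64 - 16x + 3x^2 = 0, with roots -8/3 and 8. Take the larger (rising MC): x* = 8.
Check: AVC at x = 8 is $43 ≤ P, so revenue covers variable cost.
Profit = P·x − TC = 107·8 − 912 = -$56, a loss, but smaller than the $568 fixed cost the firm would lose by shutting down.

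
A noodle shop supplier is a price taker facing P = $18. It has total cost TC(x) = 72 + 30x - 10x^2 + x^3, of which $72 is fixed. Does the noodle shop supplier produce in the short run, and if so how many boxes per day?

Strip out fixed cost: VC = 30x - 10x^2 + x^3. Then AVC = 30 - 10x + x^2 and MC = 30 - 20x + 3x^2.
AVC is minimized where dAVC/dx = -10 + 2x = 0, at x = 5; min AVC = 30 - 10·5 + 5^2 = $5.
P = $18 exceeds min AVC = $5, so the firm stays open.
Solving P = MC: 12 - 20x + 3x^2 = 0 ⇒ x = 2/3 or 6. On the upward-sloping branch, x* = 6.
Check: AVC at x = 6 is $6 ≤ P, so revenue covers variable cost.
Profit = P·x − TC = 18·6 − 108 = $0.

Produce at x = 6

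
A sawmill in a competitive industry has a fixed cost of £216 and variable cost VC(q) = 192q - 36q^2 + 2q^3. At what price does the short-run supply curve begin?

£30 per unit

Short-run supply begins at min AVC. From VC = 192q - 36q^2 + 2q^3, AVC = 192 - 36q + 2q^2.
At the minimum of AVC, MC = AVC. MC = 192 - 72q + 6q^2; setting MC = AVC gives 4q^2 - 36q = 0, so q = 9. min AVC = 30.
For P < £30 the firm produces nothing.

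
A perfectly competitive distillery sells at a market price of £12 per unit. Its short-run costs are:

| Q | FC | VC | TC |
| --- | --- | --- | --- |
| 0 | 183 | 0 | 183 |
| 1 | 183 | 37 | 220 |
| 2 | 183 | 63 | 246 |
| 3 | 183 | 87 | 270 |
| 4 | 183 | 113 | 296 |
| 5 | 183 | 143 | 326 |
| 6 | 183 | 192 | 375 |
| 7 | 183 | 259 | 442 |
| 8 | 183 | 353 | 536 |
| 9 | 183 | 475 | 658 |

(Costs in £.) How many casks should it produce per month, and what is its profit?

Q = 0 (shut down); profit = -£183

Compute π = P·Q − TC at each output: Q=0: -183; Q=1: -208; Q=2: -222; Q=3: -234; Q=4: -248; Q=5: -266; Q=6: -303; Q=7: -358; Q=8: -440; Q=9: -550.
Profit is highest at Q = 0. Equivalently, the lowest AVC in the table is 113/4 ≈ £28.25 at Q = 4, and P = £12 falls below it — price never covers variable cost, so the firm shuts down and loses only its fixed cost.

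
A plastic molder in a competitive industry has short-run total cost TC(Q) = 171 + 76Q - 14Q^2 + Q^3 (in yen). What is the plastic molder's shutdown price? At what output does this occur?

¥27 per unit, at Q = 7

The firm shuts down when price falls below the minimum of average variable cost. AVC = VC/Q = 76 - 14Q + Q^2.
dAVC/dQ = -14 + 2Q = 0 gives Q = 7. min AVC = 76 - 14·7 + 7^2 = 27.
So the shutdown price is ¥27.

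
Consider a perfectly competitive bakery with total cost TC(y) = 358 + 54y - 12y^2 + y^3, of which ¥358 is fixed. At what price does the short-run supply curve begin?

¥18 per unit

Short-run supply begins at min AVC. From VC = 54y - 12y^2 + y^3, AVC = 54 - 12y + y^2.
dAVC/dy = -12 + 2y = 0 gives y = 6. min AVC = 54 - 12·6 + 6^2 = 18.
For P < ¥18 the firm produces nothing.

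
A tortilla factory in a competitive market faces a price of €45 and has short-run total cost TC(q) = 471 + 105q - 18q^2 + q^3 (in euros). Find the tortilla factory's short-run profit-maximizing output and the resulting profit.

Profit = -€271 at q = 10

AVC = 105 - 18q + q^2 has its minimum €24 at q = 9; price €45 clears that bar, so the firm operates.
With MC = 105 - 36q + 3q^2, P = MC on the upward-sloping part at q* = 10.
TR = 45·10 = 450. TC = 471 + 250 = 721. Profit = 450 − 721 = -€271.
By producing, the firm covers all variable cost plus €200 of fixed cost; shutting down would lose the full €471.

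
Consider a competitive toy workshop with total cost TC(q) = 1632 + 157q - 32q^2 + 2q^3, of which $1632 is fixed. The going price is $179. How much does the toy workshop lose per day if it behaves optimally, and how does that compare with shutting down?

AVC = 157 - 32q + 2q^2; min AVC = $29 at q = 8. Since P = $179 ≥ min AVC, the firm produces.
MC = 157 - 64q + 6q^2. Setting P = MC and taking the root on the rising branch gives q* = 11.
TR = 179·11 = 1969. TC = 1632 + 517 = 2149. Profit = 1969 − 2149 = -$180.
That loss of $180 beats the $1632 the firm would lose by shutting down; producing recovers $1452 of fixed cost.

Profit = -$180 at q = 11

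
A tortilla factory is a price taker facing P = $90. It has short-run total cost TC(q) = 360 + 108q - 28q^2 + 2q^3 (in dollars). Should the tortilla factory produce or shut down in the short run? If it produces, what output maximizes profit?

Produce at q = 9

Variable cost is VC = 108q - 28q^2 + 2q^3, so AVC = VC/q = 108 - 28q + 2q^2 and MC = dTC/dq = 108 - 56q + 6q^2.
AVC is minimized where dAVC/dq = -28 + 4q = 0, at q = 7; min AVC = 108 - 28·7 + 2·7^2 = $10.
P = $90 exceeds min AVC = $10, so the firm stays open.
Solving P = MC: 18 - 56q + 6q^2 = 0 ⇒ q = 1/3 or 9. On the upward-sloping branch, q* = 9.
Check: AVC at q = 9 is $18 ≤ P, so revenue covers variable cost.
Profit = P·q − TC = 90·9 − 522 = $288.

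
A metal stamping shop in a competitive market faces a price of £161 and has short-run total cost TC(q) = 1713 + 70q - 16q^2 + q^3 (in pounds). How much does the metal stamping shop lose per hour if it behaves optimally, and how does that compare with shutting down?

AVC = 70 - 16q + q^2 has its minimum £6 at q = 8; price £161 clears that bar, so the firm operates.
MC = 70 - 32q + 3q^2. Setting P = MC and taking the root on the rising branch gives q* = 13.
TR = 161·13 = 2093. TC = 1713 + 403 = 2116. Profit = 2093 − 2116 = -£23.
Shutting down would mean losing the fixed cost of £1713, so operating at a loss of £23 is better by £1690.

Profit = -£23 at q = 13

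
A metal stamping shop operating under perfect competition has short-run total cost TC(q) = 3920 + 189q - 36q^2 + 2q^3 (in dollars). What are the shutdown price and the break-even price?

Shutdown price = $27; break-even price = $357

AVC = 189 - 36q + 2q^2; minimized at q = 9, giving min AVC = $27. That is the shutdown price.
ATC = 3920/q + 189 - 36q + 2q^2. Setting dATC/dq = −3920/q^2 − 36 + 4q = 0 gives q = 14 (since 4·14^3 − 36·14^2 = 3920).
min ATC = 3920/14 + 189 − 36·14 + 2·14^2 = $357. That is the break-even price.
Between these two prices the firm operates at a loss; above $357 it earns a profit.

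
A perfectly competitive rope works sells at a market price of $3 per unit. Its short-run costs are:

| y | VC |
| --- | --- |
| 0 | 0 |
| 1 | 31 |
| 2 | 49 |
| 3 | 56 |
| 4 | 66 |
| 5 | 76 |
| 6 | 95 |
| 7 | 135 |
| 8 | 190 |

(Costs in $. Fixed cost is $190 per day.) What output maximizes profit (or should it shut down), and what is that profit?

Tabulate TR − TC: y=0: -190; y=1: -218; y=2: -233; y=3: -237; y=4: -244; y=5: -251; y=6: -267; y=7: -304; y=8: -356.
Profit is highest at y = 0. Equivalently, the lowest AVC in the table is 76/5 ≈ $15.20 at y = 5, and P = $3 falls below it — price never covers variable cost, so the firm shuts down and loses only its fixed cost.

y = 0 (shut down); profit = -$190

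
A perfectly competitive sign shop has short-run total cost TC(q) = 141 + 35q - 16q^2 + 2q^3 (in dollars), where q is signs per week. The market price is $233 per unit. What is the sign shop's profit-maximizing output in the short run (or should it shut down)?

Variable cost is VC = 35q - 16q^2 + 2q^3, so AVC = VC/q = 35 - 16q + 2q^2 and MC = dTC/dq = 35 - 32q + 6q^2.
AVC hits its minimum where MC = AVC, at q = 4, giving min AVC = 35 - 16·4 + 2·4^2 = $3.
Since P = $233 ≥ min AVC = $3, price covers variable cost and the firm should produce.
Set P = MC: 233 = 35 - 32q + 6q^2 → -198 - 32q + 6q^2 = 0. The roots are q = -11/3 and q = 9; the profit-maximizing output is on the rising part of MC, so q* = 9.
Check: AVC at q = 9 is $53 ≤ P, so revenue covers variable cost.
Profit = P·q − TC = 233·9 − 618 = $1479.

Produce at q = 9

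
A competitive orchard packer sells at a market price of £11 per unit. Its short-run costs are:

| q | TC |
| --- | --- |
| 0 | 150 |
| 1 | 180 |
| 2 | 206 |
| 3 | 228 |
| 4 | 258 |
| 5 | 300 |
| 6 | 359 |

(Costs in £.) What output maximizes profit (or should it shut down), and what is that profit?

Profit at each row (π = 11q − TC): q=0: -150; q=1: -169; q=2: -184; q=3: -195; q=4: -214; q=5: -245; q=6: -293.
Profit is highest at q = 0. Equivalently, the lowest AVC in the table is 78/3 ≈ £26 at q = 3, and P = £11 falls below it — price never covers variable cost, so the firm shuts down and loses only its fixed cost.

q = 0 (shut down); profit = -£150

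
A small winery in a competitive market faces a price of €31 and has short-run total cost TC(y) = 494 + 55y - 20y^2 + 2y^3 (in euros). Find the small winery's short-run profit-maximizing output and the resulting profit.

AVC = 55 - 20y + 2y^2 has its minimum €5 at y = 5; price €31 clears that bar, so the firm operates.
With MC = 55 - 40y + 6y^2, P = MC on the upward-sloping part at y* = 6.
TR = 31·6 = 186. TC = 494 + 42 = 536. Profit = 186 − 536 = -€350.
By producing, the firm covers all variable cost plus €144 of fixed cost; shutting down would lose the full €494.

Profit = -€350 at y = 6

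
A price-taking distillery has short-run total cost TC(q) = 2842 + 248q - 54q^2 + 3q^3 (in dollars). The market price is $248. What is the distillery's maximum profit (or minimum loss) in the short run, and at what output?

AVC = 248 - 54q + 3q^2 has its minimum $5 at q = 9; price $248 clears that bar, so the firm operates.
MC = 248 - 108q + 9q^2. Setting P = MC and taking the root on the rising branch gives q* = 12.
TR = 248·12 = 2976. TC = 2842 + 384 = 3226. Profit = 2976 − 3226 = -$250.
Shutting down would mean losing the fixed cost of $2842, so operating at a loss of $250 is better by $2592.

Profit = -$250 at q = 12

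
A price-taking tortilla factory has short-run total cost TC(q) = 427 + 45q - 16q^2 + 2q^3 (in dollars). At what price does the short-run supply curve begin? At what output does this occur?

$13 per unit, at q = 4

Short-run supply begins at min AVC. From VC = 45q - 16q^2 + 2q^3, AVC = 45 - 16q + 2q^2.
At the minimum of AVC, MC = AVC. MC = 45 - 32q + 6q^2; setting MC = AVC gives 4q^2 - 16q = 0, so q = 4. min AVC = 13.
The firm shuts down for any P below $13.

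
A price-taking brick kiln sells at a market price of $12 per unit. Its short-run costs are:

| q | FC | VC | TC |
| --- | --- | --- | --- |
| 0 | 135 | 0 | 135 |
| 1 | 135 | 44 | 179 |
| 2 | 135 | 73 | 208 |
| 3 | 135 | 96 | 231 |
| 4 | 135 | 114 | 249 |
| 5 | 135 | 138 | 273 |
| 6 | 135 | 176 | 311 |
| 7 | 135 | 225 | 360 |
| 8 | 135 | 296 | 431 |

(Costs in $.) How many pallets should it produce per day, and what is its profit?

Profit at each row (π = 12q − TC): q=0: -135; q=1: -167; q=2: -184; q=3: -195; q=4: -201; q=5: -213; q=6: -239; q=7: -276; q=8: -335.
Profit is highest at q = 0. Equivalently, the lowest AVC in the table is 138/5 ≈ $27.60 at q = 5, and P = $12 falls below it — price never covers variable cost, so the firm shuts down and loses only its fixed cost.

q = 0 (shut down); profit = -$135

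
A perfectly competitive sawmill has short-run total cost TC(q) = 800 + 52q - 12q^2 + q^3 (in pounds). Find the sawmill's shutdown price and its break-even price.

Shutdown price = £16; break-even price = £112

Shutdown price = min AVC. AVC = 52 - 12q + q^2, with vertex at q = 6 and minimum £16.
ATC = 800/q + 52 - 12q + q^2. Setting dATC/dq = −800/q^2 − 12 + 2q = 0 gives q = 10 (since 2·10^3 − 12·10^2 = 800).
min ATC = 800/10 + 52 − 12·10 + 10^2 = £112. That is the break-even price.
Between these two prices the firm operates at a loss; above £112 it earns a profit.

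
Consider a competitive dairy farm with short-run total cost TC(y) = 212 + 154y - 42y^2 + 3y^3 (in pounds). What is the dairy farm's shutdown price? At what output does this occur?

£7 per unit, at y = 7

Short-run supply begins at min AVC. From VC = 154y - 42y^2 + 3y^3, AVC = 154 - 42y + 3y^2.
At the minimum of AVC, MC = AVC. MC = 154 - 84y + 9y^2; setting MC = AVC gives 6y^2 - 42y = 0, so y = 7. min AVC = 7.
For P < £7 the firm produces nothing.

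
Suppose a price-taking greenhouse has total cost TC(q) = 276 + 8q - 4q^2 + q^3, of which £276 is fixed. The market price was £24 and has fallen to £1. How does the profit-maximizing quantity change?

MC = 8 - 8q + 3q^2; the shutdown threshold is min AVC = £4 (at q = 2).
With P = £24 above the shutdown price, P = MC gives q = 4.
At P = £1 < min AVC = £4, price no longer covers variable cost at any output, so the firm shuts down: q = 0.

Output falls from 4 to 0 (the firm shuts down)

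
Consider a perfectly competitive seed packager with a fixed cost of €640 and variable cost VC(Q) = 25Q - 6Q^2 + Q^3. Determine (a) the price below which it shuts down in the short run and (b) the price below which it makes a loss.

AVC = 25 - 6Q + Q^2; minimized at Q = 3, giving min AVC = €16. That is the shutdown price.
ATC = 640/Q + 25 - 6Q + Q^2. Setting dATC/dQ = −640/Q^2 − 6 + 2Q = 0 gives Q = 8 (since 2·8^3 − 6·8^2 = 640).
min ATC = 640/8 + 25 − 6·8 + 8^2 = €121. That is the break-even price.
For €16 ≤ P < €121 the firm produces at a loss; below €16 it shuts down.

Shutdown price = €16; break-even price = €121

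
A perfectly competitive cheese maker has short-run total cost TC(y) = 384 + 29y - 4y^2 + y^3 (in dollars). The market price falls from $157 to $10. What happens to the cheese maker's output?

Output falls from 8 to 0 (the firm shuts down)

AVC = 29 - 4y + y^2, minimized at y = 2 where min AVC = $25. MC = 29 - 8y + 3y^2.
At P = $157 ≥ min AVC, set P = MC on the rising branch: y = 8.
At P = $10 < min AVC = $25, price no longer covers variable cost at any output, so the firm shuts down: y = 0.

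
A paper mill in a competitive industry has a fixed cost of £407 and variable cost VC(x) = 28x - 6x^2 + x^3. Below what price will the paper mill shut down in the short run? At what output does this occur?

£19 per unit, at x = 3

The shutdown price is the minimum of AVC. VC = 28x - 6x^2 + x^3, so AVC = 28 - 6x + x^2.
At the minimum of AVC, MC = AVC. MC = 28 - 12x + 3x^2; setting MC = AVC gives 2x^2 - 6x = 0, so x = 3. min AVC = 19.
The firm shuts down for any P below £19.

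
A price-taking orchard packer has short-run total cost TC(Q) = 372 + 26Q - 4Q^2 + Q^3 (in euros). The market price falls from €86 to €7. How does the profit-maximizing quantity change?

Output falls from 6 to 0 (the firm shuts down)

AVC = 26 - 4Q + Q^2, minimized at Q = 2 where min AVC = €22. MC = 26 - 8Q + 3Q^2.
With P = €86 above the shutdown price, P = MC gives Q = 6.
At P = €7 < min AVC = €22, price no longer covers variable cost at any output, so the firm shuts down: Q = 0.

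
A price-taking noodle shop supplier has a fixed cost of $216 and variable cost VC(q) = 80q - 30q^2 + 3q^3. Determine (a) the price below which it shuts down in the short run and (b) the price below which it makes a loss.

AVC = 80 - 30q + 3q^2; minimized at q = 5, giving min AVC = $5. That is the shutdown price.
ATC = 216/q + 80 - 30q + 3q^2. Setting dATC/dq = −216/q^2 − 30 + 6q = 0 gives q = 6 (since 6·6^3 − 30·6^2 = 216).
min ATC = 216/6 + 80 − 30·6 + 3·6^2 = $44. That is the break-even price.
For $5 ≤ P < $44 the firm produces at a loss; below $5 it shuts down.

Shutdown price = $5; break-even price = $44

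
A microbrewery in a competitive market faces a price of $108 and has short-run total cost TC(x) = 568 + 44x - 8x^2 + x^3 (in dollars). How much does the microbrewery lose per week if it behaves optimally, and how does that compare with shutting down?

Profit = -$56 at x = 8

AVC = 44 - 8x + x^2 has its minimum $28 at x = 4; price $108 clears that bar, so the firm operates.
With MC = 44 - 16x + 3x^2, P = MC on the upward-sloping part at x* = 8.
TR = 108·8 = 864. TC = 568 + 352 = 920. Profit = 864 − 920 = -$56.
That loss of $56 beats the $568 the firm would lose by shutting down; producing recovers $512 of fixed cost.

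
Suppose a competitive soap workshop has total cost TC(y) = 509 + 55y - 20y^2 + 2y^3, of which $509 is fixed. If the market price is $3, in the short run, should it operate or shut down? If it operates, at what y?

Shut down

Variable cost is VC = 55y - 20y^2 + 2y^3, so AVC = VC/y = 55 - 20y + 2y^2 and MC = dTC/dy = 55 - 40y + 6y^2.
AVC is minimized where dAVC/dy = -20 + 4y = 0, at y = 5; min AVC = 55 - 20·5 + 2·5^2 = $5.
Since P = $3 < min AVC = $5, price fails to cover variable cost at any output.
Best response: produce nothing and absorb the $509 fixed cost.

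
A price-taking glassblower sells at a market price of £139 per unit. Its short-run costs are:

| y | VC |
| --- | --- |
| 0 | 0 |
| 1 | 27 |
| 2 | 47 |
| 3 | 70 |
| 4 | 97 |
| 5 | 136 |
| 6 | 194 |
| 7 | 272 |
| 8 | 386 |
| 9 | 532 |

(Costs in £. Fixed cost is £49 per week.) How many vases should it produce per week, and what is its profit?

Compute π = P·y − TC at each output: y=0: -49; y=1: 63; y=2: 182; y=3: 298; y=4: 410; y=5: 510; y=6: 591; y=7: 652; y=8: 677; y=9: 670.
Profit is maximized at y = 8. AVC there is 386/8 = £48.25 ≤ P, so producing beats shutting down (which would give -£49).

y = 8; profit = £677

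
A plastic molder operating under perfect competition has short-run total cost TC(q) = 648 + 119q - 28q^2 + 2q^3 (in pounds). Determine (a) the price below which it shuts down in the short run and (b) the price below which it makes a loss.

Shutdown price = £21; break-even price = £101

Shutdown price = min AVC. AVC = 119 - 28q + 2q^2, with vertex at q = 7 and minimum £21.
ATC = 648/q + 119 - 28q + 2q^2. Setting dATC/dq = −648/q^2 − 28 + 4q = 0 gives q = 9 (since 4·9^3 − 28·9^2 = 648).
min ATC = 648/9 + 119 − 28·9 + 2·9^2 = £101. That is the break-even price.
Between these two prices the firm operates at a loss; above £101 it earns a profit.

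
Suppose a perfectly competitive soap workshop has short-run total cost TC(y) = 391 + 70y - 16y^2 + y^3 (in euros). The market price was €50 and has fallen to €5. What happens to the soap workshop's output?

Output falls from 10 to 0 (the firm shuts down)

MC = 70 - 32y + 3y^2; the shutdown threshold is min AVC = €6 (at y = 8).
With P = €50 above the shutdown price, P = MC gives y = 10.
At P = €5 < min AVC = €6, price no longer covers variable cost at any output, so the firm shuts down: y = 0.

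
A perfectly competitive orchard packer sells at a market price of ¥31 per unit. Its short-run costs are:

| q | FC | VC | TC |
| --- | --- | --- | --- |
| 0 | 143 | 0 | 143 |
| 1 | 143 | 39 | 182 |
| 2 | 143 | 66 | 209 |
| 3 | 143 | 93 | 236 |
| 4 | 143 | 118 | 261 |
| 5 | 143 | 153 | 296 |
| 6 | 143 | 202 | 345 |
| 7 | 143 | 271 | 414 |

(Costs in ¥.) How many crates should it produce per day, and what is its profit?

Profit at each row (π = 31q − TC): q=0: -143; q=1: -151; q=2: -147; q=3: -143; q=4: -137; q=5: -141; q=6: -159; q=7: -197.
Profit is maximized at q = 4. AVC there is 118/4 = ¥29.50 ≤ P, so producing beats shutting down (which would give -¥143).

q = 4; profit = -¥137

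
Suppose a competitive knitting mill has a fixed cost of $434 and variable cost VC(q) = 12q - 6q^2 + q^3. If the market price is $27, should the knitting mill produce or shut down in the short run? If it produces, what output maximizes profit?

Variable cost is VC = 12q - 6q^2 + q^3, so AVC = VC/q = 12 - 6q + q^2 and MC = dTC/dq = 12 - 12q + 3q^2.
AVC is minimized where dAVC/dq = -6 + 2q = 0, at q = 3; min AVC = 12 - 6·3 + 3^2 = $3.
Because $27 ≥ $3, revenue can cover variable cost; the firm operates.
Set P = MC: 27 = 12 - 12q + 3q^2 → -15 - 12q + 3q^2 = 0. The roots are q = -1 and q = 5; the profit-maximizing output is on the rising part of MC, so q* = 5.
Check: AVC at q = 5 is $7 ≤ P, so revenue covers variable cost.
Profit = P·q − TC = 27·5 − 469 = -$334, a loss, but smaller than the $434 fixed cost the firm would lose by shutting down.

Produce at q = 5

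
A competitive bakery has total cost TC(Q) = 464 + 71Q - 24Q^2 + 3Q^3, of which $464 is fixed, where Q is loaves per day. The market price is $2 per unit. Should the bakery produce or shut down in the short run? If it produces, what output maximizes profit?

Strip out fixed cost: VC = 71Q - 24Q^2 + 3Q^3. Then AVC = 71 - 24Q + 3Q^2 and MC = 71 - 48Q + 9Q^2.
AVC hits its minimum where MC = AVC, at Q = 4, giving min AVC = 71 - 24·4 + 3·4^2 = $23.
P = $2 lies below min AVC = $23; no output level covers variable cost.
The firm minimizes its loss by shutting down and losing only its fixed cost of $464.

Shut down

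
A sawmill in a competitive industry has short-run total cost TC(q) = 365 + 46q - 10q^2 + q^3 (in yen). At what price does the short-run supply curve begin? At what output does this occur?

The firm shuts down when price falls below the minimum of average variable cost. AVC = VC/q = 46 - 10q + q^2.
At the minimum of AVC, MC = AVC. MC = 46 - 20q + 3q^2; setting MC = AVC gives 2q^2 - 10q = 0, so q = 5. min AVC = 21.
For P < ¥21 the firm produces nothing.

¥21 per unit, at q = 5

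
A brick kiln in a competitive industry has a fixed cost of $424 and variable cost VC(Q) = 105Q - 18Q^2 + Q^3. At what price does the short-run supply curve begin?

$24 per unit

Short-run supply begins at min AVC. From VC = 105Q - 18Q^2 + Q^3, AVC = 105 - 18Q + Q^2.
dAVC/dQ = -18 + 2Q = 0 gives Q = 9. min AVC = 105 - 18·9 + 9^2 = 24.
So the shutdown price is $24.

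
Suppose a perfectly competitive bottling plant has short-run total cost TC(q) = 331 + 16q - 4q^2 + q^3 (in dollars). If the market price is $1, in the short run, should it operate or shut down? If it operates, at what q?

Shut down

Variable cost is VC = 16q - 4q^2 + q^3, so AVC = VC/q = 16 - 4q + q^2 and MC = dTC/dq = 16 - 8q + 3q^2.
AVC hits its minimum where MC = AVC, at q = 2, giving min AVC = 16 - 4·2 + 2^2 = $12.
With P < min AVC ($1 < $12), every unit sold adds to the loss.
Best response: produce nothing and absorb the $331 fixed cost.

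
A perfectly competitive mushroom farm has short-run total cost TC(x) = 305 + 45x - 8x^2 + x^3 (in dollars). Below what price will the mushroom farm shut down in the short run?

The shutdown price is the minimum of AVC. VC = 45x - 8x^2 + x^3, so AVC = 45 - 8x + x^2.
At the minimum of AVC, MC = AVC. MC = 45 - 16x + 3x^2; setting MC = AVC gives 2x^2 - 8x = 0, so x = 4. min AVC = 29.
For P < $29 the firm produces nothing.

$29 per unit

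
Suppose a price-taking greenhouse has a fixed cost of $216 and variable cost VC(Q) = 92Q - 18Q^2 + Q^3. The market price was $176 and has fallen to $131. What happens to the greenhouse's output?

MC = 92 - 36Q + 3Q^2; the shutdown threshold is min AVC = $11 (at Q = 9).
With P = $176 above the shutdown price, P = MC gives Q = 14.
At P = $131 ≥ min AVC, set P = MC: Q = 13. The firm stays open but cuts output.

Output falls from 14 to 13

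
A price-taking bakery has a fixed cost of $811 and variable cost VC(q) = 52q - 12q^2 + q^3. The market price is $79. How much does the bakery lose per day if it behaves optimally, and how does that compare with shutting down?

AVC = 52 - 12q + q^2 has its minimum $16 at q = 6; price $79 clears that bar, so the firm operates.
MC = 52 - 24q + 3q^2. Setting P = MC and taking the root on the rising branch gives q* = 9.
TR = 79·9 = 711. TC = 811 + 225 = 1036. Profit = 711 − 1036 = -$325.
By producing, the firm covers all variable cost plus $486 of fixed cost; shutting down would lose the full $811.

Profit = -$325 at q = 9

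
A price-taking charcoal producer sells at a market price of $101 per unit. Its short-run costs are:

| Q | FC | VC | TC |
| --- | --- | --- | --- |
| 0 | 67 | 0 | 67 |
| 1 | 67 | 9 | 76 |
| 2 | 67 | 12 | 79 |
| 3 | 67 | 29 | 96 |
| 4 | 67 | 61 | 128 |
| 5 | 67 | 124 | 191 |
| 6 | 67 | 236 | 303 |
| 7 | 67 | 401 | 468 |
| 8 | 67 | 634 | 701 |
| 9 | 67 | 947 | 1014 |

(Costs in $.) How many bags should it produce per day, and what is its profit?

Q = 5; profit = $314

Compute π = P·Q − TC at each output: Q=0: -67; Q=1: 25; Q=2: 123; Q=3: 207; Q=4: 276; Q=5: 314; Q=6: 303; Q=7: 239; Q=8: 107; Q=9: -105.
Profit is maximized at Q = 5. AVC there is 124/5 = $24.80 ≤ P, so producing beats shutting down (which would give -$67).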